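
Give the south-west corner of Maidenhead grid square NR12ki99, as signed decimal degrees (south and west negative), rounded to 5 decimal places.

Field N=13, R=17: +13·20° lon, +17·10° lat → SW at lon 80°, lat 80°.
Square 1, 2: +1·2° lon, +2·1° lat → SW at lon 82°, lat 82°.
Subsquare k=10, i=8: +10·0.0833333° lon, +8·0.0416667° lat → SW at lon 82.8333°, lat 82.3333°.
Extended square 9, 9: +9·0.00833333° lon, +9·0.00416667° lat → SW at lon 82.9083°, lat 82.3708°.
latitude 82.37083, longitude 82.90833.

82.37083, 82.90833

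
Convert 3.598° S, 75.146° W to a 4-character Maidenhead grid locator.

Shift to the Maidenhead origin (180°W, 90°S): lon 104.85, lat 86.40.
Field: lon ⌊104.85/20⌋ = 5 → F; lat ⌊86.40/10⌋ = 8 → I.
Square: lon ⌊4.85/2⌋ = 2; lat ⌊6.40/1⌋ = 6.

FI26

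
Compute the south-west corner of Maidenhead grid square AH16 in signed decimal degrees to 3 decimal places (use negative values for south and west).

-14.000, -178.000

Field A=0, H=7: +0·20° lon, +7·10° lat → SW at lon -180°, lat -20°.
Square 1, 6: +1·2° lon, +6·1° lat → SW at lon -178°, lat -14°.
latitude -14.000, longitude -178.000.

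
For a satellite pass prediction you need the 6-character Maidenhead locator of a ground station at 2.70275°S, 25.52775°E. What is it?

KI27sh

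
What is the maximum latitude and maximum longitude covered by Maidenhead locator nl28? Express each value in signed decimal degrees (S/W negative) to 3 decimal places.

29.000, 86.000

Field N=13, L=11: +13·20° lon, +11·10° lat → SW at lon 80°, lat 20°.
Square 2, 8: +2·2° lon, +8·1° lat → SW at lon 84°, lat 28°.
Cell spans 2° lon × 1° lat. NE corner is SW corner plus one full cell.
latitude 29.000, longitude 86.000.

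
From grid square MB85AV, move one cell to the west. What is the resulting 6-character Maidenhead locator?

Longitude subsquare a = 0; −1 → -1, wraps to 23 = x, carry into square.
Longitude square 8; −1 → 7.
The latitude characters are unchanged.

MB75xv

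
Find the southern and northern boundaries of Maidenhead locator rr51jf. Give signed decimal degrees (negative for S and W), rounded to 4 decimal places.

Field R=17, R=17: +17·20° lon, +17·10° lat → SW at lon 160°, lat 80°.
Square 5, 1: +5·2° lon, +1·1° lat → SW at lon 170°, lat 81°.
Subsquare j=9, f=5: +9·0.0833333° lon, +5·0.0416667° lat → SW at lon 170.75°, lat 81.2083°.
Cell spans 0.0833333° lon × 0.0416667° lat.
south 81.2083, north 81.2500.

81.2083, 81.2500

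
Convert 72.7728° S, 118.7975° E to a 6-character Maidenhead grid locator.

Offset from 180°W / 90°S: lon 298.7975°, lat 17.2272°.
Field: 298.7975/20 → 14 → O, 17.2272/10 → 1 → B; chars OB.
Square: 18.7975/2 → 9, 7.2272/1 → 7; chars 97.
Subsquare: 0.7975/0.0833333 → 9 → j, 0.2272/0.0416667 → 5 → f; chars jf.

OB97jf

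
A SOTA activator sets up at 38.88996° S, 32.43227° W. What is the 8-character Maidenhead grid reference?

Add 180° to longitude and 90° to latitude: 147.56773, 51.11004.
Field: lon ⌊147.56773/20⌋ = 7 → H; lat ⌊51.11004/10⌋ = 5 → F.
Square: lon ⌊7.56773/2⌋ = 3; lat ⌊1.11004/1⌋ = 1.
Subsquare: lon ⌊1.56773/0.0833333⌋ = 18 → s; lat ⌊0.11004/0.0416667⌋ = 2 → c.
Extended square: lon ⌊0.06773/0.00833333⌋ = 8; lat ⌊0.02671/0.00416667⌋ = 6.

HF31sc86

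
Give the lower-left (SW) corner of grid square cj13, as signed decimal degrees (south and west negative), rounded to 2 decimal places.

Field C=2, J=9: +2·20° lon, +9·10° lat → SW at lon -140°, lat 0°.
Square 1, 3: +1·2° lon, +3·1° lat → SW at lon -138°, lat 3°.
latitude 3.00, longitude -138.00.

3.00, -138.00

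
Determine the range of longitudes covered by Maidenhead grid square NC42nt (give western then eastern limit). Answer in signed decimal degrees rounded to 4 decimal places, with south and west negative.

89.0833, 89.1667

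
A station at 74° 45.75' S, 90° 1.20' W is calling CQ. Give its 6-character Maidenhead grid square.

Shift to the Maidenhead origin (180°W, 90°S): lon 89.9800, lat 15.2375.
Field: lon ⌊89.9800/20⌋ = 4 → E; lat ⌊15.2375/10⌋ = 1 → B.
Square: lon ⌊9.9800/2⌋ = 4; lat ⌊5.2375/1⌋ = 5.
Subsquare: lon ⌊1.9800/0.0833333⌋ = 23 → x; lat ⌊0.2375/0.0416667⌋ = 5 → f.

EB45xf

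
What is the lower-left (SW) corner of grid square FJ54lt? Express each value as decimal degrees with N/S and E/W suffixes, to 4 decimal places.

4.7917° N, 69.0833° W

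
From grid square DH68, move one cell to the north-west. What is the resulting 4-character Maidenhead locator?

DH59

Longitude square 6; −1 → 5.
Latitude square 8; +1 → 9.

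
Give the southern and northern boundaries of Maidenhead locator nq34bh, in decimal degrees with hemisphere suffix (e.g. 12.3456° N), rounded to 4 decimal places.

Field N=13, Q=16: +13·20° lon, +16·10° lat → SW at lon 80°, lat 70°.
Square 3, 4: +3·2° lon, +4·1° lat → SW at lon 86°, lat 74°.
Subsquare b=1, h=7: +1·0.0833333° lon, +7·0.0416667° lat → SW at lon 86.0833°, lat 74.2917°.
Cell spans 0.0833333° lon × 0.0416667° lat.
south 74.2917° N, north 74.3333° N.

74.2917° N, 74.3333° N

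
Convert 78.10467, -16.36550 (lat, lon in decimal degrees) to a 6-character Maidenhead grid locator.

IQ18tc

Offset from 180°W / 90°S: lon 163.6345°, lat 168.1047°.
Field: lon ⌊163.6345/20⌋ = 8 → I; lat ⌊168.1047/10⌋ = 16 → Q.
Square: lon ⌊3.6345/2⌋ = 1; lat ⌊8.1047/1⌋ = 8.
Subsquare: lon ⌊1.6345/0.0833333⌋ = 19 → t; lat ⌊0.1047/0.0416667⌋ = 2 → c.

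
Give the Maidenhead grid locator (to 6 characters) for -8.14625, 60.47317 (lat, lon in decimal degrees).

Offset from 180°W / 90°S: lon 240.4732°, lat 81.8538°.
Field: 240.4732/20 → 12 → M, 81.8538/10 → 8 → I; chars MI.
Square: 0.4732/2 → 0, 1.8538/1 → 1; chars 01.
Subsquare: 0.4732/0.0833333 → 5 → f, 0.8538/0.0416667 → 20 → u; chars fu.

MI01fu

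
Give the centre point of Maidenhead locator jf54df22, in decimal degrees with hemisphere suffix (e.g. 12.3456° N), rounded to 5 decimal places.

35.78125° S, 10.27083° E

Field J=9, F=5: +9·20° lon, +5·10° lat → SW at lon 0°, lat -40°.
Square 5, 4: +5·2° lon, +4·1° lat → SW at lon 10°, lat -36°.
Subsquare d=3, f=5: +3·0.0833333° lon, +5·0.0416667° lat → SW at lon 10.25°, lat -35.7917°.
Extended square 2, 2: +2·0.00833333° lon, +2·0.00416667° lat → SW at lon 10.2667°, lat -35.7833°.
Cell spans 0.00833333° lon × 0.00416667° lat. Centre is SW corner plus half of each.
latitude 35.78125° S, longitude 10.27083° E.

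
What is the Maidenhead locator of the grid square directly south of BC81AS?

BC81ar

Latitude subsquare s = 18; −1 → 17 = r.
The longitude characters are unchanged.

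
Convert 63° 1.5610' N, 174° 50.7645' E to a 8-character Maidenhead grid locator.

Add 180° to longitude and 90° to latitude: 354.84608, 153.02602.
Field: lon ⌊354.84608/20⌋ = 17 → R; lat ⌊153.02602/10⌋ = 15 → P.
Square: lon ⌊14.84608/2⌋ = 7; lat ⌊3.02602/1⌋ = 3.
Subsquare: lon ⌊0.84608/0.0833333⌋ = 10 → k; lat ⌊0.02602/0.0416667⌋ = 0 → a.
Extended square: lon ⌊0.01274/0.00833333⌋ = 1; lat ⌊0.02602/0.00416667⌋ = 6.

RP73ka16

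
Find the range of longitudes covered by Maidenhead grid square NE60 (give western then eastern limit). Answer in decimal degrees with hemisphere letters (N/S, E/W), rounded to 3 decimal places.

92.000° E, 94.000° E

Field N=13, E=4: +13·20° lon, +4·10° lat → SW at lon 80°, lat -50°.
Square 6, 0: +6·2° lon, +0·1° lat → SW at lon 92°, lat -50°.
Cell spans 2° lon × 1° lat.
west 92.000° E, east 94.000° E.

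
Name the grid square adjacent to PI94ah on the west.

Longitude subsquare a = 0; −1 → -1, wraps to 23 = x, carry into square.
Longitude square 9; −1 → 8.
The latitude characters are unchanged.

PI84xh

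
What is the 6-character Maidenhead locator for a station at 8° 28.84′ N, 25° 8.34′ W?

Shift to the Maidenhead origin (180°W, 90°S): lon 154.8610, lat 98.4807.
Field: 154.8610/20 → 7 → H, 98.4807/10 → 9 → J; chars HJ.
Square: 14.8610/2 → 7, 8.4807/1 → 8; chars 78.
Subsquare: 0.8610/0.0833333 → 10 → k, 0.4807/0.0416667 → 11 → l; chars kl.

HJ78kl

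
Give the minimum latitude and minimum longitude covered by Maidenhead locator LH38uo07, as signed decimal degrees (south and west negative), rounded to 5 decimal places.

-11.38750, 47.66667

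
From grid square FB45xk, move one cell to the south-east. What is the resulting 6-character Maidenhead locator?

FB55aj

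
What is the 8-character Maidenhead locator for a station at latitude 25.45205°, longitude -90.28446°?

EL45uk58

Shift to the Maidenhead origin (180°W, 90°S): lon 89.71554, lat 115.45205.
Field: lon ⌊89.71554/20⌋ = 4 → E; lat ⌊115.45205/10⌋ = 11 → L.
Square: lon ⌊9.71554/2⌋ = 4; lat ⌊5.45205/1⌋ = 5.
Subsquare: lon ⌊1.71554/0.0833333⌋ = 20 → u; lat ⌊0.45205/0.0416667⌋ = 10 → k.
Extended square: lon ⌊0.04887/0.00833333⌋ = 5; lat ⌊0.03538/0.00416667⌋ = 8.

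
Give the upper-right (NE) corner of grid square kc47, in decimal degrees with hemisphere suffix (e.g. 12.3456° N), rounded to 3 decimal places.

62.000° S, 30.000° E

Field K=10, C=2: +10·20° lon, +2·10° lat → SW at lon 20°, lat -70°.
Square 4, 7: +4·2° lon, +7·1° lat → SW at lon 28°, lat -63°.
Cell spans 2° lon × 1° lat. NE corner is SW corner plus one full cell.
latitude 62.000° S, longitude 30.000° E.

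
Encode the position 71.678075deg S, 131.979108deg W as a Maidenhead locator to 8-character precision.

CB48ah27

Shift to the Maidenhead origin (180°W, 90°S): lon 48.02089, lat 18.32192.
Field: lon ⌊48.02089/20⌋ = 2 → C; lat ⌊18.32192/10⌋ = 1 → B.
Square: lon ⌊8.02089/2⌋ = 4; lat ⌊8.32192/1⌋ = 8.
Subsquare: lon ⌊0.02089/0.0833333⌋ = 0 → a; lat ⌊0.32192/0.0416667⌋ = 7 → h.
Extended square: lon ⌊0.02089/0.00833333⌋ = 2; lat ⌊0.03026/0.00416667⌋ = 7.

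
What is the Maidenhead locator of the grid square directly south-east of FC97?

GC06

Longitude square 9; +1 → 10, wraps to 0, carry into field.
Longitude field F = 5; +1 → 6 = G.
Latitude square 7; −1 → 6.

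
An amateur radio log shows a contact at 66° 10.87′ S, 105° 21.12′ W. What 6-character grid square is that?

DC73ht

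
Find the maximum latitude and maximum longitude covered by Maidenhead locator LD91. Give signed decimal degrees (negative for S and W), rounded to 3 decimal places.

-58.000, 60.000

Field L=11, D=3: +11·20° lon, +3·10° lat → SW at lon 40°, lat -60°.
Square 9, 1: +9·2° lon, +1·1° lat → SW at lon 58°, lat -59°.
Cell spans 2° lon × 1° lat. NE corner is SW corner plus one full cell.
latitude -58.000, longitude 60.000.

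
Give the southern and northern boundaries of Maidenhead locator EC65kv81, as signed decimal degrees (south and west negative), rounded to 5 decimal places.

-64.12083, -64.11667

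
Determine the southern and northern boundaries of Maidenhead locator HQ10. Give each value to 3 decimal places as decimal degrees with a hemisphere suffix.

Field H=7, Q=16: +7·20° lon, +16·10° lat → SW at lon -40°, lat 70°.
Square 1, 0: +1·2° lon, +0·1° lat → SW at lon -38°, lat 70°.
Cell spans 2° lon × 1° lat.
south 70.000° N, north 71.000° N.

70.000° N, 71.000° N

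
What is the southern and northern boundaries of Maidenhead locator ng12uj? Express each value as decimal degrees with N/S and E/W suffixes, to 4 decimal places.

27.6250° S, 27.5833° S

Field N=13, G=6: +13·20° lon, +6·10° lat → SW at lon 80°, lat -30°.
Square 1, 2: +1·2° lon, +2·1° lat → SW at lon 82°, lat -28°.
Subsquare u=20, j=9: +20·0.0833333° lon, +9·0.0416667° lat → SW at lon 83.6667°, lat -27.625°.
Cell spans 0.0833333° lon × 0.0416667° lat.
south 27.6250° S, north 27.5833° S.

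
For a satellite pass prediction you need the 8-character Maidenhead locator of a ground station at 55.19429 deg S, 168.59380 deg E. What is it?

RD44ht13

Shift to the Maidenhead origin (180°W, 90°S): lon 348.59380, lat 34.80571.
Field: 348.59380/20 → 17 → R, 34.80571/10 → 3 → D; chars RD.
Square: 8.59380/2 → 4, 4.80571/1 → 4; chars 44.
Subsquare: 0.59380/0.0833333 → 7 → h, 0.80571/0.0416667 → 19 → t; chars ht.
Extended square: 0.01047/0.00833333 → 1, 0.01404/0.00416667 → 3; chars 13.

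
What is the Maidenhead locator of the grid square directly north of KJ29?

Latitude square 9; +1 → 10, wraps to 0, carry into field.
Latitude field J = 9; +1 → 10 = K.
The longitude characters are unchanged.

KK20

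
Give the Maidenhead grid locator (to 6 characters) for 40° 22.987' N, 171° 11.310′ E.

RN50oj

Offset from 180°W / 90°S: lon 351.1885°, lat 130.3831°.
Field: lon ⌊351.1885/20⌋ = 17 → R; lat ⌊130.3831/10⌋ = 13 → N.
Square: lon ⌊11.1885/2⌋ = 5; lat ⌊0.3831/1⌋ = 0.
Subsquare: lon ⌊1.1885/0.0833333⌋ = 14 → o; lat ⌊0.3831/0.0416667⌋ = 9 → j.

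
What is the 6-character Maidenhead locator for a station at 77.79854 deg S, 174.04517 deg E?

RB72ae

Add 180° to longitude and 90° to latitude: 354.0452, 12.2015.
Field: 354.0452/20 → 17 → R, 12.2015/10 → 1 → B; chars RB.
Square: 14.0452/2 → 7, 2.2015/1 → 2; chars 72.
Subsquare: 0.0452/0.0833333 → 0 → a, 0.2015/0.0416667 → 4 → e; chars ae.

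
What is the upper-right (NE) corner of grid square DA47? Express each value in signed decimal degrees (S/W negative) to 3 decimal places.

Field D=3, A=0: +3·20° lon, +0·10° lat → SW at lon -120°, lat -90°.
Square 4, 7: +4·2° lon, +7·1° lat → SW at lon -112°, lat -83°.
Cell spans 2° lon × 1° lat. NE corner is SW corner plus one full cell.
latitude -82.000, longitude -110.000.

-82.000, -110.000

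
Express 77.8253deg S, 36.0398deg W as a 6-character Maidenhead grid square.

HB12xe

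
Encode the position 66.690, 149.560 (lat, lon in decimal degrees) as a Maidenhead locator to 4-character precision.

Add 180° to longitude and 90° to latitude: 329.56, 156.69.
Field: lon ⌊329.56/20⌋ = 16 → Q; lat ⌊156.69/10⌋ = 15 → P.
Square: lon ⌊9.56/2⌋ = 4; lat ⌊6.69/1⌋ = 6.

QP46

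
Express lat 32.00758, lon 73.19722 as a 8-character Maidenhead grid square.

Offset from 180°W / 90°S: lon 253.19722°, lat 122.00758°.
Field: lon ⌊253.19722/20⌋ = 12 → M; lat ⌊122.00758/10⌋ = 12 → M.
Square: lon ⌊13.19722/2⌋ = 6; lat ⌊2.00758/1⌋ = 2.
Subsquare: lon ⌊1.19722/0.0833333⌋ = 14 → o; lat ⌊0.00758/0.0416667⌋ = 0 → a.
Extended square: lon ⌊0.03055/0.00833333⌋ = 3; lat ⌊0.00758/0.00416667⌋ = 1.

MM62oa31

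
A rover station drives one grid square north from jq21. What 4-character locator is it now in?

JQ22

Latitude square 1; +1 → 2.
The longitude characters are unchanged.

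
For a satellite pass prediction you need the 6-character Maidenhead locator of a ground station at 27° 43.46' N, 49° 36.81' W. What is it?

GL57er

Offset from 180°W / 90°S: lon 130.3865°, lat 117.7243°.
Field: lon ⌊130.3865/20⌋ = 6 → G; lat ⌊117.7243/10⌋ = 11 → L.
Square: lon ⌊10.3865/2⌋ = 5; lat ⌊7.7243/1⌋ = 7.
Subsquare: lon ⌊0.3865/0.0833333⌋ = 4 → e; lat ⌊0.7243/0.0416667⌋ = 17 → r.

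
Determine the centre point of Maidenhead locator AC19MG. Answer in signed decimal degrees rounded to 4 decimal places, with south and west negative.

Field A=0, C=2: +0·20° lon, +2·10° lat → SW at lon -180°, lat -70°.
Square 1, 9: +1·2° lon, +9·1° lat → SW at lon -178°, lat -61°.
Subsquare m=12, g=6: +12·0.0833333° lon, +6·0.0416667° lat → SW at lon -177°, lat -60.75°.
Cell spans 0.0833333° lon × 0.0416667° lat. Centre is SW corner plus half of each.
latitude -60.7292, longitude -176.9583.

-60.7292, -176.9583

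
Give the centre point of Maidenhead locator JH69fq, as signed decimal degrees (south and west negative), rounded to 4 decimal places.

-10.3125, 12.4583

Field J=9, H=7: +9·20° lon, +7·10° lat → SW at lon 0°, lat -20°.
Square 6, 9: +6·2° lon, +9·1° lat → SW at lon 12°, lat -11°.
Subsquare f=5, q=16: +5·0.0833333° lon, +16·0.0416667° lat → SW at lon 12.4167°, lat -10.3333°.
Cell spans 0.0833333° lon × 0.0416667° lat. Centre is SW corner plus half of each.
latitude -10.3125, longitude 12.4583.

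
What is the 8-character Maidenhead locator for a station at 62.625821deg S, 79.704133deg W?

FC07di59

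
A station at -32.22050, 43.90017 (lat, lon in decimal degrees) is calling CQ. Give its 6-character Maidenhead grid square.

LF17ws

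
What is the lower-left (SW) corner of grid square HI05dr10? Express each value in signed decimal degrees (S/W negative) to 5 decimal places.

-4.29167, -39.74167

Field H=7, I=8: +7·20° lon, +8·10° lat → SW at lon -40°, lat -10°.
Square 0, 5: +0·2° lon, +5·1° lat → SW at lon -40°, lat -5°.
Subsquare d=3, r=17: +3·0.0833333° lon, +17·0.0416667° lat → SW at lon -39.75°, lat -4.29167°.
Extended square 1, 0: +1·0.00833333° lon, +0·0.00416667° lat → SW at lon -39.7417°, lat -4.29167°.
latitude -4.29167, longitude -39.74167.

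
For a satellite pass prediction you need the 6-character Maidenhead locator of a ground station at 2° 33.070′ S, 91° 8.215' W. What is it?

Shift to the Maidenhead origin (180°W, 90°S): lon 88.8631, lat 87.4488.
Field: lon ⌊88.8631/20⌋ = 4 → E; lat ⌊87.4488/10⌋ = 8 → I.
Square: lon ⌊8.8631/2⌋ = 4; lat ⌊7.4488/1⌋ = 7.
Subsquare: lon ⌊0.8631/0.0833333⌋ = 10 → k; lat ⌊0.4488/0.0416667⌋ = 10 → k.

EI47kk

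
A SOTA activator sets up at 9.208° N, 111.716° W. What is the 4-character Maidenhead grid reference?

Offset from 180°W / 90°S: lon 68.28°, lat 99.21°.
Field (20°×10°, letters A–R): lon ⌊68.28/20⌋ = 3 → D; lat ⌊99.21/10⌋ = 9 → J.
Square (2°×1°, digits 0–9): lon ⌊8.28/2⌋ = 4; lat ⌊9.21/1⌋ = 9.

DJ49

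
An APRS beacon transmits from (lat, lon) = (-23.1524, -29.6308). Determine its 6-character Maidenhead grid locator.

HG56eu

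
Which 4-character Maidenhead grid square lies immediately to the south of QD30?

QC39

Latitude square 0; −1 → -1, wraps to 9, carry into field.
Latitude field D = 3; −1 → 2 = C.
The longitude characters are unchanged.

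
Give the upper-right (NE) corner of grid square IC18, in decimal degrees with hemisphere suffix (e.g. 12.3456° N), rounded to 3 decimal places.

Field I=8, C=2: +8·20° lon, +2·10° lat → SW at lon -20°, lat -70°.
Square 1, 8: +1·2° lon, +8·1° lat → SW at lon -18°, lat -62°.
Cell spans 2° lon × 1° lat. NE corner is SW corner plus one full cell.
latitude 61.000° S, longitude 16.000° W.

61.000° S, 16.000° W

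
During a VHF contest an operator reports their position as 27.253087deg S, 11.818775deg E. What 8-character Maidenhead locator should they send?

JG52vr89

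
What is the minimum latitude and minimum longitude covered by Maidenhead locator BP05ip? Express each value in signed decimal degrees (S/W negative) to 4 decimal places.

65.6250, -159.3333

Field B=1, P=15: +1·20° lon, +15·10° lat → SW at lon -160°, lat 60°.
Square 0, 5: +0·2° lon, +5·1° lat → SW at lon -160°, lat 65°.
Subsquare i=8, p=15: +8·0.0833333° lon, +15·0.0416667° lat → SW at lon -159.333°, lat 65.625°.
latitude 65.6250, longitude -159.3333.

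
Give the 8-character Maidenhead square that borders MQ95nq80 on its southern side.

MQ95np89

Latitude extended square 0; −1 → -1, wraps to 9, carry into subsquare.
Latitude subsquare q = 16; −1 → 15 = p.
The longitude characters are unchanged.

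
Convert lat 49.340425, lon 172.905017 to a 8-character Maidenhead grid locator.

RN69ki81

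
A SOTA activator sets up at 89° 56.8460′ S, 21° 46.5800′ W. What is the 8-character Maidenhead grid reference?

HA90cb62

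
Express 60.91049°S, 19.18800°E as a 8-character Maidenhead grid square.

Shift to the Maidenhead origin (180°W, 90°S): lon 199.18800, lat 29.08951.
Field: 199.18800/20 → 9 → J, 29.08951/10 → 2 → C; chars JC.
Square: 19.18800/2 → 9, 9.08951/1 → 9; chars 99.
Subsquare: 1.18800/0.0833333 → 14 → o, 0.08951/0.0416667 → 2 → c; chars oc.
Extended square: 0.02133/0.00833333 → 2, 0.00618/0.00416667 → 1; chars 21.

JC99oc21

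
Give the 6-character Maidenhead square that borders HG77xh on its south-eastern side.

Longitude subsquare x = 23; +1 → 24, wraps to 0 = a, carry into square.
Longitude square 7; +1 → 8.
Latitude subsquare h = 7; −1 → 6 = g.

HG87ag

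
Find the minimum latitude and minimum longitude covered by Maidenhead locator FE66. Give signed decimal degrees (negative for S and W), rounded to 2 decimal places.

-44.00, -68.00

Field F=5, E=4: +5·20° lon, +4·10° lat → SW at lon -80°, lat -50°.
Square 6, 6: +6·2° lon, +6·1° lat → SW at lon -68°, lat -44°.
latitude -44.00, longitude -68.00.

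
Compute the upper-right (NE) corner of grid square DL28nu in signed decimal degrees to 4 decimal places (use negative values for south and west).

28.8750, -114.8333

Field D=3, L=11: +3·20° lon, +11·10° lat → SW at lon -120°, lat 20°.
Square 2, 8: +2·2° lon, +8·1° lat → SW at lon -116°, lat 28°.
Subsquare n=13, u=20: +13·0.0833333° lon, +20·0.0416667° lat → SW at lon -114.917°, lat 28.8333°.
Cell spans 0.0833333° lon × 0.0416667° lat. NE corner is SW corner plus one full cell.
latitude 28.8750, longitude -114.8333.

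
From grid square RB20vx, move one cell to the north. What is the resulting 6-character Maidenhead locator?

RB21va

Latitude subsquare x = 23; +1 → 24, wraps to 0 = a, carry into square.
Latitude square 0; +1 → 1.
The longitude characters are unchanged.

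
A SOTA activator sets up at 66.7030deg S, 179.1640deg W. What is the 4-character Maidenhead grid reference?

AC03

Add 180° to longitude and 90° to latitude: 0.84, 23.30.
Field: 0.84/20 → 0 → A, 23.30/10 → 2 → C; chars AC.
Square: 0.84/2 → 0, 3.30/1 → 3; chars 03.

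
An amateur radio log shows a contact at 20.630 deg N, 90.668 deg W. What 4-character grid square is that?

Offset from 180°W / 90°S: lon 89.33°, lat 110.63°.
Field: 89.33/20 → 4 → E, 110.63/10 → 11 → L; chars EL.
Square: 9.33/2 → 4, 0.63/1 → 0; chars 40.

EL40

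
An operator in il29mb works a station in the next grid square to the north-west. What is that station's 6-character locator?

Longitude subsquare m = 12; −1 → 11 = l.
Latitude subsquare b = 1; +1 → 2 = c.

IL29lc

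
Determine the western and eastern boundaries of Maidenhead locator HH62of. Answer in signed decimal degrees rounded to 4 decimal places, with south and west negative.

-26.8333, -26.7500

Field H=7, H=7: +7·20° lon, +7·10° lat → SW at lon -40°, lat -20°.
Square 6, 2: +6·2° lon, +2·1° lat → SW at lon -28°, lat -18°.
Subsquare o=14, f=5: +14·0.0833333° lon, +5·0.0416667° lat → SW at lon -26.8333°, lat -17.7917°.
Cell spans 0.0833333° lon × 0.0416667° lat.
west -26.8333, east -26.7500.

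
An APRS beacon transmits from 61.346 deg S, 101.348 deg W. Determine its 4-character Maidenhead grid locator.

Add 180° to longitude and 90° to latitude: 78.65, 28.65.
Field: lon ⌊78.65/20⌋ = 3 → D; lat ⌊28.65/10⌋ = 2 → C.
Square: lon ⌊18.65/2⌋ = 9; lat ⌊8.65/1⌋ = 8.

DC98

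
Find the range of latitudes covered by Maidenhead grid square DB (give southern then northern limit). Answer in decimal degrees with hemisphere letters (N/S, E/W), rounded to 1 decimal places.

Field D=3, B=1: +3·20° lon, +1·10° lat → SW at lon -120°, lat -80°.
Cell spans 20° lon × 10° lat.
south 80.0° S, north 70.0° S.

80.0° S, 70.0° S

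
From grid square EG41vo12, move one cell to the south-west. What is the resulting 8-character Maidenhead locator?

EG41vo01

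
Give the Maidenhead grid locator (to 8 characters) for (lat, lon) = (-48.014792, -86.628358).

Shift to the Maidenhead origin (180°W, 90°S): lon 93.37164, lat 41.98521.
Field (20°×10°, letters A–R): 93.37164/20 → 4 → E, 41.98521/10 → 4 → E; chars EE.
Square (2°×1°, digits 0–9): 13.37164/2 → 6, 1.98521/1 → 1; chars 61.
Subsquare (5′×2.5′, letters a–x): 1.37164/0.0833333 → 16 → q, 0.98521/0.0416667 → 23 → x; chars qx.
Extended square (30″×15″, digits 0–9): 0.03831/0.00833333 → 4, 0.02687/0.00416667 → 6; chars 46.

EE61qx46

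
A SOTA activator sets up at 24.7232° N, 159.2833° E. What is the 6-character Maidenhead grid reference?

QL94pr

Offset from 180°W / 90°S: lon 339.2833°, lat 114.7232°.
Field: 339.2833/20 → 16 → Q, 114.7232/10 → 11 → L; chars QL.
Square: 19.2833/2 → 9, 4.7232/1 → 4; chars 94.
Subsquare: 1.2833/0.0833333 → 15 → p, 0.7232/0.0416667 → 17 → r; chars pr.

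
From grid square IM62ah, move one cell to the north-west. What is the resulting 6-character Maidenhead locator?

IM52xi

Longitude subsquare a = 0; −1 → -1, wraps to 23 = x, carry into square.
Longitude square 6; −1 → 5.
Latitude subsquare h = 7; +1 → 8 = i.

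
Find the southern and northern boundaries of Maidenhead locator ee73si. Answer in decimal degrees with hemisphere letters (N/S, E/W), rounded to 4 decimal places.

46.6667° S, 46.6250° S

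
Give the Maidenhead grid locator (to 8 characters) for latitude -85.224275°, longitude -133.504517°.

Add 180° to longitude and 90° to latitude: 46.49548, 4.77572.
Field (20°×10°, letters A–R): 46.49548/20 → 2 → C, 4.77572/10 → 0 → A; chars CA.
Square (2°×1°, digits 0–9): 6.49548/2 → 3, 4.77572/1 → 4; chars 34.
Subsquare (5′×2.5′, letters a–x): 0.49548/0.0833333 → 5 → f, 0.77572/0.0416667 → 18 → s; chars fs.
Extended square (30″×15″, digits 0–9): 0.07882/0.00833333 → 9, 0.02572/0.00416667 → 6; chars 96.

CA34fs96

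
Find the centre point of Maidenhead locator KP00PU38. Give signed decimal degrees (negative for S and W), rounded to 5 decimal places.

Field K=10, P=15: +10·20° lon, +15·10° lat → SW at lon 20°, lat 60°.
Square 0, 0: +0·2° lon, +0·1° lat → SW at lon 20°, lat 60°.
Subsquare p=15, u=20: +15·0.0833333° lon, +20·0.0416667° lat → SW at lon 21.25°, lat 60.8333°.
Extended square 3, 8: +3·0.00833333° lon, +8·0.00416667° lat → SW at lon 21.275°, lat 60.8667°.
Cell spans 0.00833333° lon × 0.00416667° lat. Centre is SW corner plus half of each.
latitude 60.86875, longitude 21.27917.

60.86875, 21.27917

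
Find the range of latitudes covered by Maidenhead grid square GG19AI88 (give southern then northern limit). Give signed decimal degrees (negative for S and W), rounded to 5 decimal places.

-20.63333, -20.62917

Field G=6, G=6: +6·20° lon, +6·10° lat → SW at lon -60°, lat -30°.
Square 1, 9: +1·2° lon, +9·1° lat → SW at lon -58°, lat -21°.
Subsquare a=0, i=8: +0·0.0833333° lon, +8·0.0416667° lat → SW at lon -58°, lat -20.6667°.
Extended square 8, 8: +8·0.00833333° lon, +8·0.00416667° lat → SW at lon -57.9333°, lat -20.6333°.
Cell spans 0.00833333° lon × 0.00416667° lat.
south -20.63333, north -20.62917.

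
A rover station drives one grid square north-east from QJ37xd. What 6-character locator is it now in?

QJ47ae

Longitude subsquare x = 23; +1 → 24, wraps to 0 = a, carry into square.
Longitude square 3; +1 → 4.
Latitude subsquare d = 3; +1 → 4 = e.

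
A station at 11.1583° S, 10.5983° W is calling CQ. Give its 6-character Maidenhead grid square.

IH48qu

Shift to the Maidenhead origin (180°W, 90°S): lon 169.4017, lat 78.8417.
Field: lon ⌊169.4017/20⌋ = 8 → I; lat ⌊78.8417/10⌋ = 7 → H.
Square: lon ⌊9.4017/2⌋ = 4; lat ⌊8.8417/1⌋ = 8.
Subsquare: lon ⌊1.4017/0.0833333⌋ = 16 → q; lat ⌊0.8417/0.0416667⌋ = 20 → u.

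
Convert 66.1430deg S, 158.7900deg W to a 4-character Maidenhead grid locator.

BC03

Add 180° to longitude and 90° to latitude: 21.21, 23.86.
Field: 21.21/20 → 1 → B, 23.86/10 → 2 → C; chars BC.
Square: 1.21/2 → 0, 3.86/1 → 3; chars 03.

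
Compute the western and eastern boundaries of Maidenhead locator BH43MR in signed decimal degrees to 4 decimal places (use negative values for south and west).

Field B=1, H=7: +1·20° lon, +7·10° lat → SW at lon -160°, lat -20°.
Square 4, 3: +4·2° lon, +3·1° lat → SW at lon -152°, lat -17°.
Subsquare m=12, r=17: +12·0.0833333° lon, +17·0.0416667° lat → SW at lon -151°, lat -16.2917°.
Cell spans 0.0833333° lon × 0.0416667° lat.
west -151.0000, east -150.9167.

-151.0000, -150.9167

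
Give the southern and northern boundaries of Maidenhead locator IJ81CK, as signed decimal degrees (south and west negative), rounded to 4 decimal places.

Field I=8, J=9: +8·20° lon, +9·10° lat → SW at lon -20°, lat 0°.
Square 8, 1: +8·2° lon, +1·1° lat → SW at lon -4°, lat 1°.
Subsquare c=2, k=10: +2·0.0833333° lon, +10·0.0416667° lat → SW at lon -3.83333°, lat 1.41667°.
Cell spans 0.0833333° lon × 0.0416667° lat.
south 1.4167, north 1.4583.

1.4167, 1.4583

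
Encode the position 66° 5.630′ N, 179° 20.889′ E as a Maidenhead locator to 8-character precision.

Offset from 180°W / 90°S: lon 359.34815°, lat 156.09383°.
Field: 359.34815/20 → 17 → R, 156.09383/10 → 15 → P; chars RP.
Square: 19.34815/2 → 9, 6.09383/1 → 6; chars 96.
Subsquare: 1.34815/0.0833333 → 16 → q, 0.09383/0.0416667 → 2 → c; chars qc.
Extended square: 0.01482/0.00833333 → 1, 0.01050/0.00416667 → 2; chars 12.

RP96qc12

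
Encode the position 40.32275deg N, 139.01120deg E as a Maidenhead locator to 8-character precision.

PN90mh17

Offset from 180°W / 90°S: lon 319.01120°, lat 130.32275°.
Field: lon ⌊319.01120/20⌋ = 15 → P; lat ⌊130.32275/10⌋ = 13 → N.
Square: lon ⌊19.01120/2⌋ = 9; lat ⌊0.32275/1⌋ = 0.
Subsquare: lon ⌊1.01120/0.0833333⌋ = 12 → m; lat ⌊0.32275/0.0416667⌋ = 7 → h.
Extended square: lon ⌊0.01120/0.00833333⌋ = 1; lat ⌊0.03108/0.00416667⌋ = 7.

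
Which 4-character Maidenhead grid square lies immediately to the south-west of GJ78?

GJ67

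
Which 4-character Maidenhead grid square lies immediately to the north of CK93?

CK94

Latitude square 3; +1 → 4.
The longitude characters are unchanged.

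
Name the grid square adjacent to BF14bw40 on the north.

BF14bw41

Latitude extended square 0; +1 → 1.
The longitude characters are unchanged.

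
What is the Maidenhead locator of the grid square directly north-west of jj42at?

Longitude subsquare a = 0; −1 → -1, wraps to 23 = x, carry into square.
Longitude square 4; −1 → 3.
Latitude subsquare t = 19; +1 → 20 = u.

JJ32xu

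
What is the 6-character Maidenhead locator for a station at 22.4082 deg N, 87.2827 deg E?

NL32pj

Offset from 180°W / 90°S: lon 267.2827°, lat 112.4082°.
Field: 267.2827/20 → 13 → N, 112.4082/10 → 11 → L; chars NL.
Square: 7.2827/2 → 3, 2.4082/1 → 2; chars 32.
Subsquare: 1.2827/0.0833333 → 15 → p, 0.4082/0.0416667 → 9 → j; chars pj.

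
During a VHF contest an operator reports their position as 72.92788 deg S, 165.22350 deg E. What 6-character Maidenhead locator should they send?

RB27ob

Offset from 180°W / 90°S: lon 345.2235°, lat 17.0721°.
Field: lon ⌊345.2235/20⌋ = 17 → R; lat ⌊17.0721/10⌋ = 1 → B.
Square: lon ⌊5.2235/2⌋ = 2; lat ⌊7.0721/1⌋ = 7.
Subsquare: lon ⌊1.2235/0.0833333⌋ = 14 → o; lat ⌊0.0721/0.0416667⌋ = 1 → b.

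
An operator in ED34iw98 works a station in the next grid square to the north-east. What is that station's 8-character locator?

Longitude extended square 9; +1 → 10, wraps to 0, carry into subsquare.
Longitude subsquare i = 8; +1 → 9 = j.
Latitude extended square 8; +1 → 9.

ED34jw09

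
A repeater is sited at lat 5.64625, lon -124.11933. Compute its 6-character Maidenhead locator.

Offset from 180°W / 90°S: lon 55.8807°, lat 95.6462°.
Field: lon ⌊55.8807/20⌋ = 2 → C; lat ⌊95.6462/10⌋ = 9 → J.
Square: lon ⌊15.8807/2⌋ = 7; lat ⌊5.6462/1⌋ = 5.
Subsquare: lon ⌊1.8807/0.0833333⌋ = 22 → w; lat ⌊0.6462/0.0416667⌋ = 15 → p.

CJ75wp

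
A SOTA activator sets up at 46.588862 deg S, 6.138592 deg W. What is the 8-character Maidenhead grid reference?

IE63wj38

Shift to the Maidenhead origin (180°W, 90°S): lon 173.86141, lat 43.41114.
Field: 173.86141/20 → 8 → I, 43.41114/10 → 4 → E; chars IE.
Square: 13.86141/2 → 6, 3.41114/1 → 3; chars 63.
Subsquare: 1.86141/0.0833333 → 22 → w, 0.41114/0.0416667 → 9 → j; chars wj.
Extended square: 0.02807/0.00833333 → 3, 0.03614/0.00416667 → 8; chars 38.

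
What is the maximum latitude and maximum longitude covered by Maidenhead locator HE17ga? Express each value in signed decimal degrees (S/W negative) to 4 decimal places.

Field H=7, E=4: +7·20° lon, +4·10° lat → SW at lon -40°, lat -50°.
Square 1, 7: +1·2° lon, +7·1° lat → SW at lon -38°, lat -43°.
Subsquare g=6, a=0: +6·0.0833333° lon, +0·0.0416667° lat → SW at lon -37.5°, lat -43°.
Cell spans 0.0833333° lon × 0.0416667° lat. NE corner is SW corner plus one full cell.
latitude -42.9583, longitude -37.4167.

-42.9583, -37.4167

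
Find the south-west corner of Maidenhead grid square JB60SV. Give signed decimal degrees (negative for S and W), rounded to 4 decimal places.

-79.1250, 13.5000

Field J=9, B=1: +9·20° lon, +1·10° lat → SW at lon 0°, lat -80°.
Square 6, 0: +6·2° lon, +0·1° lat → SW at lon 12°, lat -80°.
Subsquare s=18, v=21: +18·0.0833333° lon, +21·0.0416667° lat → SW at lon 13.5°, lat -79.125°.
latitude -79.1250, longitude 13.5000.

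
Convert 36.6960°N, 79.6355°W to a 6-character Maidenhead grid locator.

FM06eq

Offset from 180°W / 90°S: lon 100.3645°, lat 126.6960°.
Field (20°×10°, letters A–R): 100.3645/20 → 5 → F, 126.6960/10 → 12 → M; chars FM.
Square (2°×1°, digits 0–9): 0.3645/2 → 0, 6.6960/1 → 6; chars 06.
Subsquare (5′×2.5′, letters a–x): 0.3645/0.0833333 → 4 → e, 0.6960/0.0416667 → 16 → q; chars eq.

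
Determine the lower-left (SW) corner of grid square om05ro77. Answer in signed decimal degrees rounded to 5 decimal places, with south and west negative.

35.61250, 101.47500

Field O=14, M=12: +14·20° lon, +12·10° lat → SW at lon 100°, lat 30°.
Square 0, 5: +0·2° lon, +5·1° lat → SW at lon 100°, lat 35°.
Subsquare r=17, o=14: +17·0.0833333° lon, +14·0.0416667° lat → SW at lon 101.417°, lat 35.5833°.
Extended square 7, 7: +7·0.00833333° lon, +7·0.00416667° lat → SW at lon 101.475°, lat 35.6125°.
latitude 35.61250, longitude 101.47500.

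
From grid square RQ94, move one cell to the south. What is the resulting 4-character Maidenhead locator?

RQ93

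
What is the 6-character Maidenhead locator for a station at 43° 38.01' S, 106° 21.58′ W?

Shift to the Maidenhead origin (180°W, 90°S): lon 73.6403, lat 46.3665.
Field: 73.6403/20 → 3 → D, 46.3665/10 → 4 → E; chars DE.
Square: 13.6403/2 → 6, 6.3665/1 → 6; chars 66.
Subsquare: 1.6403/0.0833333 → 19 → t, 0.3665/0.0416667 → 8 → i; chars ti.

DE66ti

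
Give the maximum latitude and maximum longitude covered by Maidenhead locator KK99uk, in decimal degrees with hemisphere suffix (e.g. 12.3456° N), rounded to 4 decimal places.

19.4583° N, 39.7500° E

Field K=10, K=10: +10·20° lon, +10·10° lat → SW at lon 20°, lat 10°.
Square 9, 9: +9·2° lon, +9·1° lat → SW at lon 38°, lat 19°.
Subsquare u=20, k=10: +20·0.0833333° lon, +10·0.0416667° lat → SW at lon 39.6667°, lat 19.4167°.
Cell spans 0.0833333° lon × 0.0416667° lat. NE corner is SW corner plus one full cell.
latitude 19.4583° N, longitude 39.7500° E.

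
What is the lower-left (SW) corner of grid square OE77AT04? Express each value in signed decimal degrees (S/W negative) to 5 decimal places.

-42.19167, 114.00000

Field O=14, E=4: +14·20° lon, +4·10° lat → SW at lon 100°, lat -50°.
Square 7, 7: +7·2° lon, +7·1° lat → SW at lon 114°, lat -43°.
Subsquare a=0, t=19: +0·0.0833333° lon, +19·0.0416667° lat → SW at lon 114°, lat -42.2083°.
Extended square 0, 4: +0·0.00833333° lon, +4·0.00416667° lat → SW at lon 114°, lat -42.1917°.
latitude -42.19167, longitude 114.00000.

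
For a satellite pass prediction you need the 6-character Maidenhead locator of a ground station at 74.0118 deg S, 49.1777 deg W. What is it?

GB55jx

Offset from 180°W / 90°S: lon 130.8223°, lat 15.9882°.
Field: lon ⌊130.8223/20⌋ = 6 → G; lat ⌊15.9882/10⌋ = 1 → B.
Square: lon ⌊10.8223/2⌋ = 5; lat ⌊5.9882/1⌋ = 5.
Subsquare: lon ⌊0.8223/0.0833333⌋ = 9 → j; lat ⌊0.9882/0.0416667⌋ = 23 → x.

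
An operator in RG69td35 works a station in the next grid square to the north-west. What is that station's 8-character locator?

Longitude extended square 3; −1 → 2.
Latitude extended square 5; +1 → 6.

RG69td26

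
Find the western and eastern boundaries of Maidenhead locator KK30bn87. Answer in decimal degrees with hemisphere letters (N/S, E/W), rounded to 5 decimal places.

Field K=10, K=10: +10·20° lon, +10·10° lat → SW at lon 20°, lat 10°.
Square 3, 0: +3·2° lon, +0·1° lat → SW at lon 26°, lat 10°.
Subsquare b=1, n=13: +1·0.0833333° lon, +13·0.0416667° lat → SW at lon 26.0833°, lat 10.5417°.
Extended square 8, 7: +8·0.00833333° lon, +7·0.00416667° lat → SW at lon 26.15°, lat 10.5708°.
Cell spans 0.00833333° lon × 0.00416667° lat.
west 26.15000° E, east 26.15833° E.

26.15000° E, 26.15833° E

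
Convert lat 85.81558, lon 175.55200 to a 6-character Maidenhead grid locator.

RR75st

Add 180° to longitude and 90° to latitude: 355.5520, 175.8156.
Field (20°×10°, letters A–R): lon ⌊355.5520/20⌋ = 17 → R; lat ⌊175.8156/10⌋ = 17 → R.
Square (2°×1°, digits 0–9): lon ⌊15.5520/2⌋ = 7; lat ⌊5.8156/1⌋ = 5.
Subsquare (5′×2.5′, letters a–x): lon ⌊1.5520/0.0833333⌋ = 18 → s; lat ⌊0.8156/0.0416667⌋ = 19 → t.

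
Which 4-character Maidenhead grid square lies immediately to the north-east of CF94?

Longitude square 9; +1 → 10, wraps to 0, carry into field.
Longitude field C = 2; +1 → 3 = D.
Latitude square 4; +1 → 5.

DF05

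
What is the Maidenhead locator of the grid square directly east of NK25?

NK35

Longitude square 2; +1 → 3.
The latitude characters are unchanged.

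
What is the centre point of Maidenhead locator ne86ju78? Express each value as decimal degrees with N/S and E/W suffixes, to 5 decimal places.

43.13125° S, 96.81250° E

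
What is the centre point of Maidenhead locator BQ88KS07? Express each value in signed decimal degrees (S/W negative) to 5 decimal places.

Field B=1, Q=16: +1·20° lon, +16·10° lat → SW at lon -160°, lat 70°.
Square 8, 8: +8·2° lon, +8·1° lat → SW at lon -144°, lat 78°.
Subsquare k=10, s=18: +10·0.0833333° lon, +18·0.0416667° lat → SW at lon -143.167°, lat 78.75°.
Extended square 0, 7: +0·0.00833333° lon, +7·0.00416667° lat → SW at lon -143.167°, lat 78.7792°.
Cell spans 0.00833333° lon × 0.00416667° lat. Centre is SW corner plus half of each.
latitude 78.78125, longitude -143.16250.

78.78125, -143.16250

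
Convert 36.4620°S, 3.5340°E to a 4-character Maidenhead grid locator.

JF13

Offset from 180°W / 90°S: lon 183.53°, lat 53.54°.
Field (20°×10°, letters A–R): 183.53/20 → 9 → J, 53.54/10 → 5 → F; chars JF.
Square (2°×1°, digits 0–9): 3.53/2 → 1, 3.54/1 → 3; chars 13.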